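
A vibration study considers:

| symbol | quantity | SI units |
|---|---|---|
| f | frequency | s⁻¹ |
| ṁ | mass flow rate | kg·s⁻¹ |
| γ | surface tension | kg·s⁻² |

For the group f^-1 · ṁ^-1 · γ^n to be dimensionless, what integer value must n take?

Balance the M exponent: (1)·n from γ, plus −(0) − (1) = -1 from the rest, must sum to zero.
n − 1 = 0, so n = 1.

1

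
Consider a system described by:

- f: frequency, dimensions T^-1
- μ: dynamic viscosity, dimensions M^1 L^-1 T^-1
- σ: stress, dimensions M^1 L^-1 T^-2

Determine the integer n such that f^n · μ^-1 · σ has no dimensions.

Balance the T exponent: (-1)·n from f, plus −(-1) + (-2) = -1 from the rest, must sum to zero.
−n − 1 = 0, so n = -1.

-1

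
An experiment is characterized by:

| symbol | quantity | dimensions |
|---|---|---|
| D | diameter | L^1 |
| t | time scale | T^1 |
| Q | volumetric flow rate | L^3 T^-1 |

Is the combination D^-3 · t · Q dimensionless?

Sum the exponent of each base dimension across the product:
  M: −3·[D]_M + [t]_M + [Q]_M = −3·(0) + (0) + (0) = 0
  L: −3·[D]_L + [t]_L + [Q]_L = −3·(1) + (0) + (3) = 0
  T: −3·[D]_T + [t]_T + [Q]_T = −3·(0) + (1) + (-1) = 0
  I: −3·[D]_I + [t]_I + [Q]_I = −3·(0) + (0) + (0) = 0
All base exponents vanish — dimensionless.

yes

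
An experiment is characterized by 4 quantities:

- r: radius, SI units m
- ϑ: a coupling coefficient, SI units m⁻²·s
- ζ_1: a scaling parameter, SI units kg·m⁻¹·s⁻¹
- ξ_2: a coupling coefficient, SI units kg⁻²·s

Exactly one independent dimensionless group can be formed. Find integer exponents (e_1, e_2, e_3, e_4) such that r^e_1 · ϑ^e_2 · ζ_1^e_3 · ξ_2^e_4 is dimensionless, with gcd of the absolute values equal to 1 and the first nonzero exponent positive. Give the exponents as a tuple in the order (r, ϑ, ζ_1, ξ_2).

M: e_1·(0) + e_2·(0) + e_3·(1) + e_4·(-2) = 0
L: e_1·(1) + e_2·(-2) + e_3·(-1) + e_4·(0) = 0
T: e_1·(0) + e_2·(1) + e_3·(-1) + e_4·(1) = 0
Solving this homogeneous linear system for the smallest-integer solution (first nonzero entry positive) gives (4, 1, 2, 1).

(4, 1, 2, 1)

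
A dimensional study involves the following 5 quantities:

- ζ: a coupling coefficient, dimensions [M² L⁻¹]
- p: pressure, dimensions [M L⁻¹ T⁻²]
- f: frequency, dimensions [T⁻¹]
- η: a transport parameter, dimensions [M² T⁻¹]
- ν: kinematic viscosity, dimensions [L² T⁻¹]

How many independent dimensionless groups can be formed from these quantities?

2

There are 5 variables and 3 base dimensions (M, L, T).
The dimension matrix has rank 3.
Independent dimensionless groups: 5 − 3 = 2.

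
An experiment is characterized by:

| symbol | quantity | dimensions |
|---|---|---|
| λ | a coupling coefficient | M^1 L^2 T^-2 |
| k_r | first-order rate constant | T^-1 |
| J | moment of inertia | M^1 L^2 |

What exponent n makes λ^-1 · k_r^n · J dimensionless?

2

Balance the T exponent: (-1)·n from k_r, plus −(-2) + (0) = 2 from the rest, must sum to zero.
−n + 2 = 0, so n = 2.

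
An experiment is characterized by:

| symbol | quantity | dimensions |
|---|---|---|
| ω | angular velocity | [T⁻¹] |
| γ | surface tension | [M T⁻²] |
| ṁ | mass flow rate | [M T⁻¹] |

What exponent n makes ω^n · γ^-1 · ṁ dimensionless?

1

Balance the T exponent: (-1)·n from ω, plus −(-2) + (-1) = 1 from the rest, must sum to zero.
−n + 1 = 0, so n = 1.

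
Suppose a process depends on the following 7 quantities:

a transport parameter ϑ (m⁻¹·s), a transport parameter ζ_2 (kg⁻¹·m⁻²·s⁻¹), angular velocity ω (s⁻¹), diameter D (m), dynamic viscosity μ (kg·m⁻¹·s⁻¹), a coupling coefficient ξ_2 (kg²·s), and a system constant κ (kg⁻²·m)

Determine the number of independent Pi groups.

4

There are 7 variables and 3 base dimensions (M, L, T).
The dimension matrix has rank 3.
Independent dimensionless groups: 7 − 3 = 4.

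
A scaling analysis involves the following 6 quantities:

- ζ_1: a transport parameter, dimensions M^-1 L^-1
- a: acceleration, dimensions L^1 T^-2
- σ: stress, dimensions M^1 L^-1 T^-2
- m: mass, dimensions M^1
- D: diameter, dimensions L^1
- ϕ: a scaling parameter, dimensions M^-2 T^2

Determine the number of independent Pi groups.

3

There are 6 variables and 3 base dimensions (M, L, T).
The dimension matrix has rank 3.
Independent dimensionless groups: 6 − 3 = 3.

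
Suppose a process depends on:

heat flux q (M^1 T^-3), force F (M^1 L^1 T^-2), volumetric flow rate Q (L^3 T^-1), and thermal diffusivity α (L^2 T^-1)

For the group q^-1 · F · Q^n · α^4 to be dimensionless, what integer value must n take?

Balance the L exponent: (3)·n from Q, plus −(0) + (1) + 4·(2) = 9 from the rest, must sum to zero.
3n + 9 = 0, so n = -3.

-3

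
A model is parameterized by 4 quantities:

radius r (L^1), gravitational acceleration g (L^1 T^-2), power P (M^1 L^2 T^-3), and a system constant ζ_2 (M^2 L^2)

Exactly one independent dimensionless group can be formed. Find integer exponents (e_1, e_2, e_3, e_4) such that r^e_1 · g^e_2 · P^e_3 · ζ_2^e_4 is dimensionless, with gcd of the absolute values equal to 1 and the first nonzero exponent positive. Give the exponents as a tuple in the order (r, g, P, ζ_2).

(1, -3, 2, -1)

M: e_1·(0) + e_2·(0) + e_3·(1) + e_4·(2) = 0
L: e_1·(1) + e_2·(1) + e_3·(2) + e_4·(2) = 0
T: e_1·(0) + e_2·(-2) + e_3·(-3) + e_4·(0) = 0
Solving this homogeneous linear system for the smallest-integer solution (first nonzero entry positive) gives (1, -3, 2, -1).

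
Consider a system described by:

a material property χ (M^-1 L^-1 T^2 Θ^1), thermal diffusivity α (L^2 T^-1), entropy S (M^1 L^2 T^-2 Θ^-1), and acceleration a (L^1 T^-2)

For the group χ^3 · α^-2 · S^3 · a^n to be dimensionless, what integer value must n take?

1

Balance the L exponent: (1)·n from a, plus 3·(-1) − 2·(2) + 3·(2) = -1 from the rest, must sum to zero.
n − 1 = 0, so n = 1.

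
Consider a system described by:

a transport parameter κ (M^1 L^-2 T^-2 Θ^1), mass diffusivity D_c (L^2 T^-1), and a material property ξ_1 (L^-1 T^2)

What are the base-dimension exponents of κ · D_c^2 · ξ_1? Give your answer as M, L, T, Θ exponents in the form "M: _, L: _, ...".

M: 1, L: 1, T: -2, Θ: 1

Collect each base-dimension exponent across the product:
  M: (1) + 2·(0) + (0) = 1
  L: (-2) + 2·(2) + (-1) = 1
  T: (-2) + 2·(-1) + (2) = -2
  Θ: (1) + 2·(0) + (0) = 1
So the dimensions are [M L T⁻² Θ].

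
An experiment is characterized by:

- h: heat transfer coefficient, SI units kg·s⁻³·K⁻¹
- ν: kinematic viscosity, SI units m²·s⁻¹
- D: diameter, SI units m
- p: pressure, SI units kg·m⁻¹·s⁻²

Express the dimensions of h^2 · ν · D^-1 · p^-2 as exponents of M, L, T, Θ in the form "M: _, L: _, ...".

Collect each base-dimension exponent across the product:
  M: 2·(1) + (0) − (0) − 2·(1) = 0
  L: 2·(0) + (2) − (1) − 2·(-1) = 3
  T: 2·(-3) + (-1) − (0) − 2·(-2) = -3
  Θ: 2·(-1) + (0) − (0) − 2·(0) = -2
So the dimensions are [L³ T⁻³ Θ⁻²].

M: 0, L: 3, T: -3, Θ: -2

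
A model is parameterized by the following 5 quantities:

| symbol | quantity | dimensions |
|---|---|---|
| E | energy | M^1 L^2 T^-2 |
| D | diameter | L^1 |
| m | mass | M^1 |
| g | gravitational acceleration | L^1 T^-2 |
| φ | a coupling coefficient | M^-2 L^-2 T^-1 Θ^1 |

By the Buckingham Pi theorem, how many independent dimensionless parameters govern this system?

1

There are 5 variables and 4 base dimensions (M, L, T, Θ).
The dimension matrix has rank 4.
Independent dimensionless groups: 5 − 4 = 1.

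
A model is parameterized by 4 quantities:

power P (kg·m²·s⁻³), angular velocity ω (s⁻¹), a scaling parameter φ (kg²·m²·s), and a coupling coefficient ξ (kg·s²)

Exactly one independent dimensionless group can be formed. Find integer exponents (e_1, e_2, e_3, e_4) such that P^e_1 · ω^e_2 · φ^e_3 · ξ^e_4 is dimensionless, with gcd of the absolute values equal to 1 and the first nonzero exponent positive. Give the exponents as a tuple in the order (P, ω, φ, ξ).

(1, -2, -1, 1)

M: e_1·(1) + e_2·(0) + e_3·(2) + e_4·(1) = 0
L: e_1·(2) + e_2·(0) + e_3·(2) + e_4·(0) = 0
T: e_1·(-3) + e_2·(-1) + e_3·(1) + e_4·(2) = 0
Solving this homogeneous linear system for the smallest-integer solution (first nonzero entry positive) gives (1, -2, -1, 1).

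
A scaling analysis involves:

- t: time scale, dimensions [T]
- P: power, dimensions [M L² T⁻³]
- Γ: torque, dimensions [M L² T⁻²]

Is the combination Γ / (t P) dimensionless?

Sum the exponent of each base dimension across the product:
  M: −[t]_M − [P]_M + [Γ]_M = −(0) − (1) + (1) = 0
  L: −[t]_L − [P]_L + [Γ]_L = −(0) − (2) + (2) = 0
  T: −[t]_T − [P]_T + [Γ]_T = −(1) − (-3) + (-2) = 0
All base exponents vanish — dimensionless.

yes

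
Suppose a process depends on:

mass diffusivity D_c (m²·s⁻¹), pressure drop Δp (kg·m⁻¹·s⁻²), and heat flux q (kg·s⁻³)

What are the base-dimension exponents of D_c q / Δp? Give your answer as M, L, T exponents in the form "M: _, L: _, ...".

M: 0, L: 3, T: -2

Collect each base-dimension exponent across the product:
  M: (0) − (1) + (1) = 0
  L: (2) − (-1) + (0) = 3
  T: (-1) − (-2) + (-3) = -2
So the dimensions are [L³ T⁻²].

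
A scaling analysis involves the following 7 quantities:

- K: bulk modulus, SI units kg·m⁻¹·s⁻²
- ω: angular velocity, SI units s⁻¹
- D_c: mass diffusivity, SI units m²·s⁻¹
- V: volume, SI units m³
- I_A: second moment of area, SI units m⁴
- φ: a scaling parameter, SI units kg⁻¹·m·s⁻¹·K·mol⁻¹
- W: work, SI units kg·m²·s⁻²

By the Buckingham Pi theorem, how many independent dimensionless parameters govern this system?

3

There are 7 variables and 5 base dimensions (M, L, T, Θ, N).
The dimension matrix has rank 4 (less than 5: the dimension vectors are linearly dependent).
Independent dimensionless groups: 7 − 4 = 3.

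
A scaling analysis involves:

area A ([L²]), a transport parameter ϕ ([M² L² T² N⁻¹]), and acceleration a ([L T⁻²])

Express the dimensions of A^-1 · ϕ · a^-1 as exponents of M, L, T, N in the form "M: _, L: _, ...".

Collect each base-dimension exponent across the product:
  M: −(0) + (2) − (0) = 2
  L: −(2) + (2) − (1) = -1
  T: −(0) + (2) − (-2) = 4
  N: −(0) + (-1) − (0) = -1
So the dimensions are [M² L⁻¹ T⁴ N⁻¹].

M: 2, L: -1, T: 4, N: -1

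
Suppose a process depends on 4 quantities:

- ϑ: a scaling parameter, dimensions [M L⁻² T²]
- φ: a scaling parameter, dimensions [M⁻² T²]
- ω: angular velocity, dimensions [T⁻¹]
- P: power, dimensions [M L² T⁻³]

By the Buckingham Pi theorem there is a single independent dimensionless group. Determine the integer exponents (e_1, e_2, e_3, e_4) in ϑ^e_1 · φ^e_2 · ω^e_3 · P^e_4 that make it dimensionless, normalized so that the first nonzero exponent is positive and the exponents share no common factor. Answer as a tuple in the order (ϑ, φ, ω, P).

M: e_1·(1) + e_2·(-2) + e_3·(0) + e_4·(1) = 0
L: e_1·(-2) + e_2·(0) + e_3·(0) + e_4·(2) = 0
T: e_1·(2) + e_2·(2) + e_3·(-1) + e_4·(-3) = 0
Solving this homogeneous linear system for the smallest-integer solution (first nonzero entry positive) gives (1, 1, 1, 1).

(1, 1, 1, 1)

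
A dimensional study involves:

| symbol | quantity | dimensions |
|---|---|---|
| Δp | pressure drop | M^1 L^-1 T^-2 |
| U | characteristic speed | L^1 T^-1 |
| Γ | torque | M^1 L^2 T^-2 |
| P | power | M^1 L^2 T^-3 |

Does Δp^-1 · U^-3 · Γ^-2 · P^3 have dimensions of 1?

Sum the exponent of each base dimension across the product:
  M: −[Δp]_M − 3·[U]_M − 2·[Γ]_M + 3·[P]_M = −(1) − 3·(0) − 2·(1) + 3·(1) = 0
  L: −[Δp]_L − 3·[U]_L − 2·[Γ]_L + 3·[P]_L = −(-1) − 3·(1) − 2·(2) + 3·(2) = 0
  T: −[Δp]_T − 3·[U]_T − 2·[Γ]_T + 3·[P]_T = −(-2) − 3·(-1) − 2·(-2) + 3·(-3) = 0
  Θ: −[Δp]_Θ − 3·[U]_Θ − 2·[Γ]_Θ + 3·[P]_Θ = −(0) − 3·(0) − 2·(0) + 3·(0) = 0
All base exponents vanish — dimensionless.

yes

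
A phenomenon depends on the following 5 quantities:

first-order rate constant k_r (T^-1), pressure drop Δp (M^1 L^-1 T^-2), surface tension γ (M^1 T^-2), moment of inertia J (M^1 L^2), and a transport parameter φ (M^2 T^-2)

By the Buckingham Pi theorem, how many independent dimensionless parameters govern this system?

There are 5 variables and 3 base dimensions (M, L, T).
The dimension matrix has rank 3.
Independent dimensionless groups: 5 − 3 = 2.

2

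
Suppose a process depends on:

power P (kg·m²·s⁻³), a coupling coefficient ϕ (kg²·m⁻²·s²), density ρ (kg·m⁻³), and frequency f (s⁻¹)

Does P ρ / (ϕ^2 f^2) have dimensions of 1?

no

Sum the exponent of each base dimension across the product:
  M: [P]_M − 2·[ϕ]_M + [ρ]_M − 2·[f]_M = (1) − 2·(2) + (1) − 2·(0) = -2
  L: [P]_L − 2·[ϕ]_L + [ρ]_L − 2·[f]_L = (2) − 2·(-2) + (-3) − 2·(0) = 3
  T: [P]_T − 2·[ϕ]_T + [ρ]_T − 2·[f]_T = (-3) − 2·(2) + (0) − 2·(-1) = -5
Net dimensions [M⁻² L³ T⁻⁵] ≠ [1] — not dimensionless.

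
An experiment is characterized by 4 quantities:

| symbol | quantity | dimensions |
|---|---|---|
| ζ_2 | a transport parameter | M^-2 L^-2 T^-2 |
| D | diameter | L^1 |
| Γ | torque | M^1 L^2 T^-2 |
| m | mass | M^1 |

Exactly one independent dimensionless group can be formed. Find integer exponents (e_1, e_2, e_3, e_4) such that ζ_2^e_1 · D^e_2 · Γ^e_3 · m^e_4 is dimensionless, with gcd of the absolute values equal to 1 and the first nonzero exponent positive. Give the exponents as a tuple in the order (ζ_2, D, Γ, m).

M: e_1·(-2) + e_2·(0) + e_3·(1) + e_4·(1) = 0
L: e_1·(-2) + e_2·(1) + e_3·(2) + e_4·(0) = 0
T: e_1·(-2) + e_2·(0) + e_3·(-2) + e_4·(0) = 0
Solving this homogeneous linear system for the smallest-integer solution (first nonzero entry positive) gives (1, 4, -1, 3).

(1, 4, -1, 3)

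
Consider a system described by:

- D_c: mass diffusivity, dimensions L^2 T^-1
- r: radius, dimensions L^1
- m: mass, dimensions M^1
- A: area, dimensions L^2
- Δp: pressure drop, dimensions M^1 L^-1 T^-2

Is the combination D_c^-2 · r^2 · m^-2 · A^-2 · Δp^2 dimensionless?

no

Sum the exponent of each base dimension across the product:
  M: −2·[D_c]_M + 2·[r]_M − 2·[m]_M − 2·[A]_M + 2·[Δp]_M = −2·(0) + 2·(0) − 2·(1) − 2·(0) + 2·(1) = 0
  L: −2·[D_c]_L + 2·[r]_L − 2·[m]_L − 2·[A]_L + 2·[Δp]_L = −2·(2) + 2·(1) − 2·(0) − 2·(2) + 2·(-1) = -8
  T: −2·[D_c]_T + 2·[r]_T − 2·[m]_T − 2·[A]_T + 2·[Δp]_T = −2·(-1) + 2·(0) − 2·(0) − 2·(0) + 2·(-2) = -2
Net dimensions [L⁻⁸ T⁻²] ≠ [1] — not dimensionless.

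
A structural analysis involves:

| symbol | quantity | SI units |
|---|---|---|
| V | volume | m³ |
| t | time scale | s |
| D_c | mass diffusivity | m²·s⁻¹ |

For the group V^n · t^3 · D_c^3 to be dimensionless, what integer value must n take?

Balance the L exponent: (3)·n from V, plus 3·(0) + 3·(2) = 6 from the rest, must sum to zero.
3n + 6 = 0, so n = -2.

-2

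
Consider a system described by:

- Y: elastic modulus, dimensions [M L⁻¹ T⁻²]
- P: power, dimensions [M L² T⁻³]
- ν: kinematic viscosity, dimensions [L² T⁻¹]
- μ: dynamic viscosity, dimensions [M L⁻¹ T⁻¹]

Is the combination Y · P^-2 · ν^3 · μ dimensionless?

yes

Sum the exponent of each base dimension across the product:
  M: [Y]_M − 2·[P]_M + 3·[ν]_M + [μ]_M = (1) − 2·(1) + 3·(0) + (1) = 0
  L: [Y]_L − 2·[P]_L + 3·[ν]_L + [μ]_L = (-1) − 2·(2) + 3·(2) + (-1) = 0
  T: [Y]_T − 2·[P]_T + 3·[ν]_T + [μ]_T = (-2) − 2·(-3) + 3·(-1) + (-1) = 0
All base exponents vanish — dimensionless.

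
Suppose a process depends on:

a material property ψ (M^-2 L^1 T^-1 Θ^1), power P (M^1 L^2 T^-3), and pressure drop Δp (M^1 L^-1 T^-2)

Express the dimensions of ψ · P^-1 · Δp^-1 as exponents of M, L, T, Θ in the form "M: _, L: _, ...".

Collect each base-dimension exponent across the product:
  M: (-2) − (1) − (1) = -4
  L: (1) − (2) − (-1) = 0
  T: (-1) − (-3) − (-2) = 4
  Θ: (1) − (0) − (0) = 1
So the dimensions are [M⁻⁴ T⁴ Θ].

M: -4, L: 0, T: 4, Θ: 1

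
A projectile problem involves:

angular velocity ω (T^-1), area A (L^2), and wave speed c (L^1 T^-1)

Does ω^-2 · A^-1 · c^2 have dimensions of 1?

yes

Sum the exponent of each base dimension across the product:
  L: −2·[ω]_L − [A]_L + 2·[c]_L = −2·(0) − (2) + 2·(1) = 0
  T: −2·[ω]_T − [A]_T + 2·[c]_T = −2·(-1) − (0) + 2·(-1) = 0
All base exponents vanish — dimensionless.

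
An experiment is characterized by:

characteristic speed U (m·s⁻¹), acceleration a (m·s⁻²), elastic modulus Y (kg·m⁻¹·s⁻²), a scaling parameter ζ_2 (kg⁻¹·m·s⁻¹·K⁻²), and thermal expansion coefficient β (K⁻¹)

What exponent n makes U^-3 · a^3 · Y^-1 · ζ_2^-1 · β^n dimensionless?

Balance the Θ exponent: (-1)·n from β, plus −3·(0) + 3·(0) − (0) − (-2) = 2 from the rest, must sum to zero.
−n + 2 = 0, so n = 2.

2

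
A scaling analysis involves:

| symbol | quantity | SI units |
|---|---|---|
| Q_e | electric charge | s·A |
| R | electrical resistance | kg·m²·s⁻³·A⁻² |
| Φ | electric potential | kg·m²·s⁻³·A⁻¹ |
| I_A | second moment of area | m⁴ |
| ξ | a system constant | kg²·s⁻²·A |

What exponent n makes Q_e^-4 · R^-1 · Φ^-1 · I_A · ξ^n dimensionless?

1

Balance the M exponent: (2)·n from ξ, plus −4·(0) − (1) − (1) + (0) = -2 from the rest, must sum to zero.
2n − 2 = 0, so n = 1.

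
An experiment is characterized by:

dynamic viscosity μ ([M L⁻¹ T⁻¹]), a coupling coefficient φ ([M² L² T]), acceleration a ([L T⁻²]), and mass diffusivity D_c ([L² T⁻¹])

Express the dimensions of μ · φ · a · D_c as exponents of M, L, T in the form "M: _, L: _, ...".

Collect each base-dimension exponent across the product:
  M: (1) + (2) + (0) + (0) = 3
  L: (-1) + (2) + (1) + (2) = 4
  T: (-1) + (1) + (-2) + (-1) = -3
So the dimensions are [M³ L⁴ T⁻³].

M: 3, L: 4, T: -3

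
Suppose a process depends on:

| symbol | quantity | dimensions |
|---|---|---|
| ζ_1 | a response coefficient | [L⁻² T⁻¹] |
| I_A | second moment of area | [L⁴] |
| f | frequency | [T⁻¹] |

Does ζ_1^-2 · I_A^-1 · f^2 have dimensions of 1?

yes

Sum the exponent of each base dimension across the product:
  L: −2·[ζ_1]_L − [I_A]_L + 2·[f]_L = −2·(-2) − (4) + 2·(0) = 0
  T: −2·[ζ_1]_T − [I_A]_T + 2·[f]_T = −2·(-1) − (0) + 2·(-1) = 0
All base exponents vanish — dimensionless.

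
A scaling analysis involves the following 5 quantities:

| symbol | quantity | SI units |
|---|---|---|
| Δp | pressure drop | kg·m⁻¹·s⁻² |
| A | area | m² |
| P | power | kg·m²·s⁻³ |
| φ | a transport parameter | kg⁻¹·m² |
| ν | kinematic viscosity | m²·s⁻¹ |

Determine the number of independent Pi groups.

2

There are 5 variables and 3 base dimensions (M, L, T).
The dimension matrix has rank 3.
Independent dimensionless groups: 5 − 3 = 2.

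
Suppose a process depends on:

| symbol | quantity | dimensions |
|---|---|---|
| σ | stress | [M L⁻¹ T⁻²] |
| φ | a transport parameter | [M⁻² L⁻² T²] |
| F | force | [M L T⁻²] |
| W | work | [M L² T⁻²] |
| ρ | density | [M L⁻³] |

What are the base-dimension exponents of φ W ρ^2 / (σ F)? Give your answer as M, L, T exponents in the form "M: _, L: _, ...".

M: -1, L: -6, T: 4

Collect each base-dimension exponent across the product:
  M: −(1) + (-2) − (1) + (1) + 2·(1) = -1
  L: −(-1) + (-2) − (1) + (2) + 2·(-3) = -6
  T: −(-2) + (2) − (-2) + (-2) + 2·(0) = 4
So the dimensions are [M⁻¹ L⁻⁶ T⁴].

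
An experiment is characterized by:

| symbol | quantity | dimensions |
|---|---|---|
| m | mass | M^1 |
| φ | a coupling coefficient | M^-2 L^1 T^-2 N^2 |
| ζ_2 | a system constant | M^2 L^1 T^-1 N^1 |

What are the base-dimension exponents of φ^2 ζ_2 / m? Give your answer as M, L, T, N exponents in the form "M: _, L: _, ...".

M: -3, L: 3, T: -5, N: 5

Collect each base-dimension exponent across the product:
  M: −(1) + 2·(-2) + (2) = -3
  L: −(0) + 2·(1) + (1) = 3
  T: −(0) + 2·(-2) + (-1) = -5
  N: −(0) + 2·(2) + (1) = 5
So the dimensions are [M⁻³ L³ T⁻⁵ N⁵].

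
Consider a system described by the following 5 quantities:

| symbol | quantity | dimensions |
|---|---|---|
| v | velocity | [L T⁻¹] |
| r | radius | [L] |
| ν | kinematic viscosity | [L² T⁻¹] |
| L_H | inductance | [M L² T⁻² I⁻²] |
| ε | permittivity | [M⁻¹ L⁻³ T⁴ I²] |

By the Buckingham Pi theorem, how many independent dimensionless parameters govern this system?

There are 5 variables and 4 base dimensions (M, L, T, I).
The dimension matrix has rank 3 (less than 4: the dimension vectors are linearly dependent).
Independent dimensionless groups: 5 − 3 = 2.

2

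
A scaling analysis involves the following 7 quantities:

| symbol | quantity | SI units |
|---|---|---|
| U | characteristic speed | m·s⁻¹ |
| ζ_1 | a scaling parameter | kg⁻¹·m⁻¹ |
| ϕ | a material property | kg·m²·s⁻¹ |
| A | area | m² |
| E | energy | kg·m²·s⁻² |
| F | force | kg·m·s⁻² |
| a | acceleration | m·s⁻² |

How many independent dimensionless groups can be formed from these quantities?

4

There are 7 variables and 3 base dimensions (M, L, T).
The dimension matrix has rank 3.
Independent dimensionless groups: 7 − 3 = 4.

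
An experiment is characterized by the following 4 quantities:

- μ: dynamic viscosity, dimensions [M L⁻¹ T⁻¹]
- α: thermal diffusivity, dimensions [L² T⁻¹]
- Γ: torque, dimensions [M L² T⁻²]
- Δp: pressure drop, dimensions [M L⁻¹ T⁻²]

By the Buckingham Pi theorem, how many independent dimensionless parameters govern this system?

There are 4 variables and 3 base dimensions (M, L, T).
The dimension matrix has rank 3.
Independent dimensionless groups: 4 − 3 = 1.

1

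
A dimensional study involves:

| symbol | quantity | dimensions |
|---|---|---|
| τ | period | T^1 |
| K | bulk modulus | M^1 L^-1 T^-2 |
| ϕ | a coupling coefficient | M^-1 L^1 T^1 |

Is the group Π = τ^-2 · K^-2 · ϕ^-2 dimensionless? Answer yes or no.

Sum the exponent of each base dimension across the product:
  M: −2·[τ]_M − 2·[K]_M − 2·[ϕ]_M = −2·(0) − 2·(1) − 2·(-1) = 0
  L: −2·[τ]_L − 2·[K]_L − 2·[ϕ]_L = −2·(0) − 2·(-1) − 2·(1) = 0
  T: −2·[τ]_T − 2·[K]_T − 2·[ϕ]_T = −2·(1) − 2·(-2) − 2·(1) = 0
All base exponents vanish — dimensionless.

yes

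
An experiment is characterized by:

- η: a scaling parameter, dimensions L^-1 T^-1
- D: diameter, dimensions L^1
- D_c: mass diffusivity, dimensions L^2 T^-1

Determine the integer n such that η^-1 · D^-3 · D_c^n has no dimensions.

1

Balance the L exponent: (2)·n from D_c, plus −(-1) − 3·(1) = -2 from the rest, must sum to zero.
2n − 2 = 0, so n = 1.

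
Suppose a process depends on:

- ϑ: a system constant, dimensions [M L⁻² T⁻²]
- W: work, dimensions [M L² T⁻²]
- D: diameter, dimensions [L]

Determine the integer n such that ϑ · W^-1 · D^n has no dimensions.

4

Balance the L exponent: (1)·n from D, plus (-2) − (2) = -4 from the rest, must sum to zero.
n − 4 = 0, so n = 4.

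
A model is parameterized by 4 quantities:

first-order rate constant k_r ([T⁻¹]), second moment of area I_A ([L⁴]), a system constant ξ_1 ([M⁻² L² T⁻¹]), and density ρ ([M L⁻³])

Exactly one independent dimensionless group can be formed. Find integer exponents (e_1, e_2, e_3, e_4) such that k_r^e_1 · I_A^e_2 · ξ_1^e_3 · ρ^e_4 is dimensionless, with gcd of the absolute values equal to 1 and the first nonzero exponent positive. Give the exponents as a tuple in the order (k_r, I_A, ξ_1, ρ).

(1, -1, -1, -2)

M: e_1·(0) + e_2·(0) + e_3·(-2) + e_4·(1) = 0
L: e_1·(0) + e_2·(4) + e_3·(2) + e_4·(-3) = 0
T: e_1·(-1) + e_2·(0) + e_3·(-1) + e_4·(0) = 0
Solving this homogeneous linear system for the smallest-integer solution (first nonzero entry positive) gives (1, -1, -1, -2).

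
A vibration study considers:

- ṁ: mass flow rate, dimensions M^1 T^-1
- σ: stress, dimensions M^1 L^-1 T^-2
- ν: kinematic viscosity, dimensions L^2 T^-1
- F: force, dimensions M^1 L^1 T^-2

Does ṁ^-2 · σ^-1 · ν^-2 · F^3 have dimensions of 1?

Sum the exponent of each base dimension across the product:
  M: −2·[ṁ]_M − [σ]_M − 2·[ν]_M + 3·[F]_M = −2·(1) − (1) − 2·(0) + 3·(1) = 0
  L: −2·[ṁ]_L − [σ]_L − 2·[ν]_L + 3·[F]_L = −2·(0) − (-1) − 2·(2) + 3·(1) = 0
  T: −2·[ṁ]_T − [σ]_T − 2·[ν]_T + 3·[F]_T = −2·(-1) − (-2) − 2·(-1) + 3·(-2) = 0
All base exponents vanish — dimensionless.

yes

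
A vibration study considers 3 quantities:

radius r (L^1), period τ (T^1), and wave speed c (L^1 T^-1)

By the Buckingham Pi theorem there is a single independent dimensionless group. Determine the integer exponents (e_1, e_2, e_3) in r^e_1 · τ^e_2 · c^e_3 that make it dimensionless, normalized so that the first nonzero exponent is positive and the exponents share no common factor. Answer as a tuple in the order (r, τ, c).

(1, -1, -1)

L: e_1·(1) + e_2·(0) + e_3·(1) = 0
T: e_1·(0) + e_2·(1) + e_3·(-1) = 0
Solving this homogeneous linear system for the smallest-integer solution (first nonzero entry positive) gives (1, -1, -1).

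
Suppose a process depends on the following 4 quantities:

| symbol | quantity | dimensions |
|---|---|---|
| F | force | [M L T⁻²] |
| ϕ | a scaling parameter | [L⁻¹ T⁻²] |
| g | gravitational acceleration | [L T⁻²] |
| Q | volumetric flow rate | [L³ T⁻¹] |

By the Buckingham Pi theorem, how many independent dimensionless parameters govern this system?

1

There are 4 variables and 3 base dimensions (M, L, T).
The dimension matrix has rank 3.
Independent dimensionless groups: 4 − 3 = 1.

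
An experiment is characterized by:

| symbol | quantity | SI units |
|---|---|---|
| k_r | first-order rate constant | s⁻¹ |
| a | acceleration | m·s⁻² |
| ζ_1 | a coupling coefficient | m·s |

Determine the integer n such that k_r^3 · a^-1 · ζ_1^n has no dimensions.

Balance the L exponent: (1)·n from ζ_1, plus 3·(0) − (1) = -1 from the rest, must sum to zero.
n − 1 = 0, so n = 1.

1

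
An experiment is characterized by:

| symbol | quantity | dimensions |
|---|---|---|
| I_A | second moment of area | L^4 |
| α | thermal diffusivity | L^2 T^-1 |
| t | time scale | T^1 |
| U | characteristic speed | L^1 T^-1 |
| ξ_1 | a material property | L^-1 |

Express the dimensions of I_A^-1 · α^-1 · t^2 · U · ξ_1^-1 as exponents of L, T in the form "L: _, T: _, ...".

Collect each base-dimension exponent across the product:
  L: −(4) − (2) + 2·(0) + (1) − (-1) = -4
  T: −(0) − (-1) + 2·(1) + (-1) − (0) = 2
So the dimensions are [L⁻⁴ T²].

L: -4, T: 2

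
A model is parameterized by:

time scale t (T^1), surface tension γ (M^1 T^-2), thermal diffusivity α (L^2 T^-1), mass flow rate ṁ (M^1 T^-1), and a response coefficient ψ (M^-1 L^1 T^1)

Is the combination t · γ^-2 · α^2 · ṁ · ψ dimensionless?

no

Sum the exponent of each base dimension across the product:
  M: [t]_M − 2·[γ]_M + 2·[α]_M + [ṁ]_M + [ψ]_M = (0) − 2·(1) + 2·(0) + (1) + (-1) = -2
  L: [t]_L − 2·[γ]_L + 2·[α]_L + [ṁ]_L + [ψ]_L = (0) − 2·(0) + 2·(2) + (0) + (1) = 5
  T: [t]_T − 2·[γ]_T + 2·[α]_T + [ṁ]_T + [ψ]_T = (1) − 2·(-2) + 2·(-1) + (-1) + (1) = 3
Net dimensions [M⁻² L⁵ T³] ≠ [1] — not dimensionless.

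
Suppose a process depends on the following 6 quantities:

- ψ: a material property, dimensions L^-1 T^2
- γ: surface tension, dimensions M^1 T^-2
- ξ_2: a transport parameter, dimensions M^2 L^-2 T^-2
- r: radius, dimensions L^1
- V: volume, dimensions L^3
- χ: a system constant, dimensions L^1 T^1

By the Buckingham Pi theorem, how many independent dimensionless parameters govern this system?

3

There are 6 variables and 3 base dimensions (M, L, T).
The dimension matrix has rank 3.
Independent dimensionless groups: 6 − 3 = 3.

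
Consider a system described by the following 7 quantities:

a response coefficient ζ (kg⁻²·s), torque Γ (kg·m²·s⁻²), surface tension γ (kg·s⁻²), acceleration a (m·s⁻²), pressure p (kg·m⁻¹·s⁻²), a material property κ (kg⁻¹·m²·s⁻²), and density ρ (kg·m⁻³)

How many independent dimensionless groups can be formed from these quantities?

There are 7 variables and 3 base dimensions (M, L, T).
The dimension matrix has rank 3.
Independent dimensionless groups: 7 − 3 = 4.

4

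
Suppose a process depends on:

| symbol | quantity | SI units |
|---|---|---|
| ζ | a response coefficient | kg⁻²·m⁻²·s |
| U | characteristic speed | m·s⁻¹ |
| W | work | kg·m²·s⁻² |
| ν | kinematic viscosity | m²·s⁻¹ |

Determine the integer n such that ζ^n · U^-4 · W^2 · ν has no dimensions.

Balance the M exponent: (-2)·n from ζ, plus −4·(0) + 2·(1) + (0) = 2 from the rest, must sum to zero.
-2n + 2 = 0, so n = 1.

1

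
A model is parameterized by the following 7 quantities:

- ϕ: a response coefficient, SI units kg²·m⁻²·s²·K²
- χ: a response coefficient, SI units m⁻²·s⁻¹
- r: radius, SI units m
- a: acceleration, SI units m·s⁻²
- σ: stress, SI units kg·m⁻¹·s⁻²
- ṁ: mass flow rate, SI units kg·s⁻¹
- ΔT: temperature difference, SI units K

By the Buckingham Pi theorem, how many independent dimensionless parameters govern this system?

3

There are 7 variables and 4 base dimensions (M, L, T, Θ).
The dimension matrix has rank 4.
Independent dimensionless groups: 7 − 4 = 3.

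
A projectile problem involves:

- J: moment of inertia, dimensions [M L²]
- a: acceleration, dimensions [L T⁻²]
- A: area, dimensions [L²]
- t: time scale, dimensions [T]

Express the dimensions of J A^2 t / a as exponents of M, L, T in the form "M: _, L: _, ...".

M: 1, L: 5, T: 3

Collect each base-dimension exponent across the product:
  M: (1) − (0) + 2·(0) + (0) = 1
  L: (2) − (1) + 2·(2) + (0) = 5
  T: (0) − (-2) + 2·(0) + (1) = 3
So the dimensions are [M L⁵ T³].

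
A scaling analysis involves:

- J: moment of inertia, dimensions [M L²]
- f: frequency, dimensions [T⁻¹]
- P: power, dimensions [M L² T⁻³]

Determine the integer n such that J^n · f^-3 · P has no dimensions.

Balance the M exponent: (1)·n from J, plus −3·(0) + (1) = 1 from the rest, must sum to zero.
n + 1 = 0, so n = -1.

-1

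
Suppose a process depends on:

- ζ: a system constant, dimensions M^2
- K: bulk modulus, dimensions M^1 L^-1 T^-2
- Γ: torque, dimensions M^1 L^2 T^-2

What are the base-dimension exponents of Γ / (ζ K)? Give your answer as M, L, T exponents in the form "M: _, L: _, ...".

Collect each base-dimension exponent across the product:
  M: −(2) − (1) + (1) = -2
  L: −(0) − (-1) + (2) = 3
  T: −(0) − (-2) + (-2) = 0
So the dimensions are [M⁻² L³].

M: -2, L: 3, T: 0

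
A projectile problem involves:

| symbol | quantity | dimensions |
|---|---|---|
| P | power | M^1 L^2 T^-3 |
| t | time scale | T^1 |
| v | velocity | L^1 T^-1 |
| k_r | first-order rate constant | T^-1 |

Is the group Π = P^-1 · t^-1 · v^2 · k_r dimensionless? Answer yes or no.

Sum the exponent of each base dimension across the product:
  M: −[P]_M − [t]_M + 2·[v]_M + [k_r]_M = −(1) − (0) + 2·(0) + (0) = -1
  L: −[P]_L − [t]_L + 2·[v]_L + [k_r]_L = −(2) − (0) + 2·(1) + (0) = 0
  T: −[P]_T − [t]_T + 2·[v]_T + [k_r]_T = −(-3) − (1) + 2·(-1) + (-1) = -1
Net dimensions [M⁻¹ T⁻¹] ≠ [1] — not dimensionless.

no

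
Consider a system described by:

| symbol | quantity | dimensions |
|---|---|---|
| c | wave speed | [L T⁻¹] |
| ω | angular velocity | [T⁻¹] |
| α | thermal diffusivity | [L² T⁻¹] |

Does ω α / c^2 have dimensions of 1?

Sum the exponent of each base dimension across the product:
  M: −2·[c]_M + [ω]_M + [α]_M = −2·(0) + (0) + (0) = 0
  L: −2·[c]_L + [ω]_L + [α]_L = −2·(1) + (0) + (2) = 0
  T: −2·[c]_T + [ω]_T + [α]_T = −2·(-1) + (-1) + (-1) = 0
  Θ: −2·[c]_Θ + [ω]_Θ + [α]_Θ = −2·(0) + (0) + (0) = 0
All base exponents vanish — dimensionless.

yes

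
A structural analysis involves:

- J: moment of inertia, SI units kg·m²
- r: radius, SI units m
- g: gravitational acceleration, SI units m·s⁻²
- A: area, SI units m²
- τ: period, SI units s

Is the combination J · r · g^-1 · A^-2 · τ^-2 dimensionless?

no

Sum the exponent of each base dimension across the product:
  M: [J]_M + [r]_M − [g]_M − 2·[A]_M − 2·[τ]_M = (1) + (0) − (0) − 2·(0) − 2·(0) = 1
  L: [J]_L + [r]_L − [g]_L − 2·[A]_L − 2·[τ]_L = (2) + (1) − (1) − 2·(2) − 2·(0) = -2
  T: [J]_T + [r]_T − [g]_T − 2·[A]_T − 2·[τ]_T = (0) + (0) − (-2) − 2·(0) − 2·(1) = 0
Net dimensions [M L⁻²] ≠ [1] — not dimensionless.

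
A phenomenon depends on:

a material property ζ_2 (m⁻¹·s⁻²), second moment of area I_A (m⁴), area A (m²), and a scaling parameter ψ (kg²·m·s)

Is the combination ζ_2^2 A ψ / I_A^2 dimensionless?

Sum the exponent of each base dimension across the product:
  M: 2·[ζ_2]_M − 2·[I_A]_M + [A]_M + [ψ]_M = 2·(0) − 2·(0) + (0) + (2) = 2
  L: 2·[ζ_2]_L − 2·[I_A]_L + [A]_L + [ψ]_L = 2·(-1) − 2·(4) + (2) + (1) = -7
  T: 2·[ζ_2]_T − 2·[I_A]_T + [A]_T + [ψ]_T = 2·(-2) − 2·(0) + (0) + (1) = -3
Net dimensions [M² L⁻⁷ T⁻³] ≠ [1] — not dimensionless.

no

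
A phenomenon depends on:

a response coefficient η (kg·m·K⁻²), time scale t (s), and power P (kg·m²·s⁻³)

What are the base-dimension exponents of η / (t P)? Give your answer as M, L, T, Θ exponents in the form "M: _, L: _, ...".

M: 0, L: -1, T: 2, Θ: -2

Collect each base-dimension exponent across the product:
  M: (1) − (0) − (1) = 0
  L: (1) − (0) − (2) = -1
  T: (0) − (1) − (-3) = 2
  Θ: (-2) − (0) − (0) = -2
So the dimensions are [L⁻¹ T² Θ⁻²].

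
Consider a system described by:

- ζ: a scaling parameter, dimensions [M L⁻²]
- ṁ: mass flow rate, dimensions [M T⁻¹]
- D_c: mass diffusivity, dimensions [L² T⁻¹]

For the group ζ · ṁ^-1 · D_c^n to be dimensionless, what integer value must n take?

Balance the L exponent: (2)·n from D_c, plus (-2) − (0) = -2 from the rest, must sum to zero.
2n − 2 = 0, so n = 1.

1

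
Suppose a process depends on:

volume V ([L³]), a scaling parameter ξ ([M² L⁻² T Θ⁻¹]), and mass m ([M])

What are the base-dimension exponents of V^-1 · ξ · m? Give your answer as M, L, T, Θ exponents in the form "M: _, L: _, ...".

M: 3, L: -5, T: 1, Θ: -1

Collect each base-dimension exponent across the product:
  M: −(0) + (2) + (1) = 3
  L: −(3) + (-2) + (0) = -5
  T: −(0) + (1) + (0) = 1
  Θ: −(0) + (-1) + (0) = -1
So the dimensions are [M³ L⁻⁵ T Θ⁻¹].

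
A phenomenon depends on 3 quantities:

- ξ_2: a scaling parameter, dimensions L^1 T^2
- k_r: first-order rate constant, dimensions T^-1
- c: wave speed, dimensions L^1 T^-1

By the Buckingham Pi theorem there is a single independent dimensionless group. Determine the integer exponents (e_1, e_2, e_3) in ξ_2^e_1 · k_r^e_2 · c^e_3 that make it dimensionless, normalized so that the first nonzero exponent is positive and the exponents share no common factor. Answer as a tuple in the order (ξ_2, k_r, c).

L: e_1·(1) + e_2·(0) + e_3·(1) = 0
T: e_1·(2) + e_2·(-1) + e_3·(-1) = 0
Solving this homogeneous linear system for the smallest-integer solution (first nonzero entry positive) gives (1, 3, -1).

(1, 3, -1)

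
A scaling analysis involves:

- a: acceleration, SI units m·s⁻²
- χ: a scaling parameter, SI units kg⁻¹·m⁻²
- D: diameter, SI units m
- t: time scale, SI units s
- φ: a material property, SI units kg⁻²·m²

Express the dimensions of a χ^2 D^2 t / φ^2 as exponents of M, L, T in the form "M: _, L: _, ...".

Collect each base-dimension exponent across the product:
  M: (0) + 2·(-1) + 2·(0) + (0) − 2·(-2) = 2
  L: (1) + 2·(-2) + 2·(1) + (0) − 2·(2) = -5
  T: (-2) + 2·(0) + 2·(0) + (1) − 2·(0) = -1
So the dimensions are [M² L⁻⁵ T⁻¹].

M: 2, L: -5, T: -1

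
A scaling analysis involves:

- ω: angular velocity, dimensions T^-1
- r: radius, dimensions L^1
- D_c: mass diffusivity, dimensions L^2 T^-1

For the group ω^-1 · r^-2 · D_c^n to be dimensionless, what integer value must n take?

1

Balance the L exponent: (2)·n from D_c, plus −(0) − 2·(1) = -2 from the rest, must sum to zero.
2n − 2 = 0, so n = 1.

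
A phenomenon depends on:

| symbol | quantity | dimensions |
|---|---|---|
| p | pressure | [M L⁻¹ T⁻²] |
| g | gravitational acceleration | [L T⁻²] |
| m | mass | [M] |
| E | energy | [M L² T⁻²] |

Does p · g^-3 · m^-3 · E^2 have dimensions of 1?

yes

Sum the exponent of each base dimension across the product:
  M: [p]_M − 3·[g]_M − 3·[m]_M + 2·[E]_M = (1) − 3·(0) − 3·(1) + 2·(1) = 0
  L: [p]_L − 3·[g]_L − 3·[m]_L + 2·[E]_L = (-1) − 3·(1) − 3·(0) + 2·(2) = 0
  T: [p]_T − 3·[g]_T − 3·[m]_T + 2·[E]_T = (-2) − 3·(-2) − 3·(0) + 2·(-2) = 0
All base exponents vanish — dimensionless.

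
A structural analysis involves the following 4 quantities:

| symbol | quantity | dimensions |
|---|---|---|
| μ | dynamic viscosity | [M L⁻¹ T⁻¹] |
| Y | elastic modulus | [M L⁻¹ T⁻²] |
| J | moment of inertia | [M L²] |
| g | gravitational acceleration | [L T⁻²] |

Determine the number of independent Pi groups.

1

There are 4 variables and 3 base dimensions (M, L, T).
The dimension matrix has rank 3.
Independent dimensionless groups: 4 − 3 = 1.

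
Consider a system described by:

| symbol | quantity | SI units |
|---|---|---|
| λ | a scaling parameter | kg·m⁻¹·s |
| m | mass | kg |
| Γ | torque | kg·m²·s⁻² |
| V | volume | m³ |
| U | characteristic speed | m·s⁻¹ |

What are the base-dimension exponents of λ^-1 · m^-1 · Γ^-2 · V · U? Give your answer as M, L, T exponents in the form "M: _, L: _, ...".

M: -4, L: 1, T: 2

Collect each base-dimension exponent across the product:
  M: −(1) − (1) − 2·(1) + (0) + (0) = -4
  L: −(-1) − (0) − 2·(2) + (3) + (1) = 1
  T: −(1) − (0) − 2·(-2) + (0) + (-1) = 2
So the dimensions are [M⁻⁴ L T²].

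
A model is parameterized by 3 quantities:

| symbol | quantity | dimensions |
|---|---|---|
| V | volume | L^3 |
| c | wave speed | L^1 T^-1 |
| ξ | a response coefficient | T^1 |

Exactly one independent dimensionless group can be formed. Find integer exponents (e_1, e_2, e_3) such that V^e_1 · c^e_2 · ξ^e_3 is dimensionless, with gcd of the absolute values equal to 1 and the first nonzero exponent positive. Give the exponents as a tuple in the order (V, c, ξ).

(1, -3, -3)

L: e_1·(3) + e_2·(1) + e_3·(0) = 0
T: e_1·(0) + e_2·(-1) + e_3·(1) = 0
Solving this homogeneous linear system for the smallest-integer solution (first nonzero entry positive) gives (1, -3, -3).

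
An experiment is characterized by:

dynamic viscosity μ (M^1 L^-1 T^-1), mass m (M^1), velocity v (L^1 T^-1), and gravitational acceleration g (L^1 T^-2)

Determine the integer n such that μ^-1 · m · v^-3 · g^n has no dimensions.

Balance the L exponent: (1)·n from g, plus −(-1) + (0) − 3·(1) = -2 from the rest, must sum to zero.
n − 2 = 0, so n = 2.

2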